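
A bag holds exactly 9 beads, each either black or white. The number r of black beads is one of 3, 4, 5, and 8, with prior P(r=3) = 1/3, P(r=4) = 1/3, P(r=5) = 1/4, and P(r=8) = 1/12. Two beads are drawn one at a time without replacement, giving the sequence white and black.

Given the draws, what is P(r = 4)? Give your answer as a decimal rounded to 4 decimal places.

0.3636

The likelihood of the observed sequence under each hypothesis: P(data | r = 3) = (6/9)(3/8) = 1/4; P(data | r = 4) = (5/9)(4/8) = 5/18; P(data | r = 5) = (4/9)(5/8) = 5/18; P(data | r = 8) = (1/9)(8/8) = 1/9.
Multiplying each by its prior: 1/3 · 1/4 = 1/12, 1/3 · 5/18 = 5/54, 1/4 · 5/18 = 5/72, 1/12 · 1/9 = 1/108; with total 55/216.
By Bayes' rule, P(r = 4 | data) = (5/54) / (55/216) = 4/11.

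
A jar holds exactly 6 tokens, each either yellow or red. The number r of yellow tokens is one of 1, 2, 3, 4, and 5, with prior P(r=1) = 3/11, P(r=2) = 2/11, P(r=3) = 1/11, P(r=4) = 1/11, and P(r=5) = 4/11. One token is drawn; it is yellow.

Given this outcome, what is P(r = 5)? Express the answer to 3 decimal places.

The likelihood of this draw under each hypothesis: P(data | r = 1) = (1/6) = 1/6; P(data | r = 2) = (2/6) = 1/3; P(data | r = 3) = (3/6) = 1/2; P(data | r = 4) = (4/6) = 2/3; P(data | r = 5) = (5/6) = 5/6.
Multiplying each by its prior: 3/11 · 1/6 = 1/22, 2/11 · 1/3 = 2/33, 1/11 · 1/2 = 1/22, 1/11 · 2/3 = 2/33, 4/11 · 5/6 = 10/33; these sum to 17/33.
Hence P(r = 5 | data) = (10/33) / (17/33) = 10/17.

0.588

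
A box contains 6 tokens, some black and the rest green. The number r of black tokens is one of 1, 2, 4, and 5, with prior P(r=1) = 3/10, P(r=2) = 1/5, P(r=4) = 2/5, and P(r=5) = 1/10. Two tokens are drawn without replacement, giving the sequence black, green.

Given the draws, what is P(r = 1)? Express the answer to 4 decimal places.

For each hypothesis, P(data | H) works out to: P(data | r = 1) = (1/6)(5/5) = 1/6; P(data | r = 2) = (2/6)(4/5) = 4/15; P(data | r = 4) = (4/6)(2/5) = 4/15; P(data | r = 5) = (5/6)(1/5) = 1/6.
Weighting by the prior gives 3/10 · 1/6 = 1/20, 1/5 · 4/15 = 4/75, 2/5 · 4/15 = 8/75, 1/10 · 1/6 = 1/60; with total 17/75.
Therefore the posterior P(r = 1 | data) = (1/20) / (17/75) = 15/68.

0.2206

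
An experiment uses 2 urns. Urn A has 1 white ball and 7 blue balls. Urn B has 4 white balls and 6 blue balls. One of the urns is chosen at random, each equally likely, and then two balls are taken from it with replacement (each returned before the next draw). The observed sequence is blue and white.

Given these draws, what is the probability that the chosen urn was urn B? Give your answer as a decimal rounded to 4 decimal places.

0.6869

Compute the likelihood of the observed sequence for each case: P(data | urn A) = (7/8)(1/8) = 0.10938; P(data | urn B) = (6/10)(4/10) = 0.24.
The prior-weighted likelihoods are 1/2 · 0.10938 = 0.054688, 1/2 · 0.24 = 0.12; with total 0.17469.
Therefore the posterior P(urn B | data) = (0.12) / (0.17469) = 0.68694.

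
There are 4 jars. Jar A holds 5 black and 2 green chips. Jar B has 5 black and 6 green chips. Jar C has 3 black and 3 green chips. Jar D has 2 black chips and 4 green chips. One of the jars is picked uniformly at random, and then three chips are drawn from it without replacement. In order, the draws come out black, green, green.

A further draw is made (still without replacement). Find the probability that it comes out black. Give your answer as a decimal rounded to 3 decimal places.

0.528

Compute the likelihood of the observed sequence for each case: P(data | jar A) = (5/7)(2/6)(1/5) = 0.047619; P(data | jar B) = (5/11)(6/10)(5/9) = 0.15152; P(data | jar C) = (3/6)(3/5)(2/4) = 0.15; P(data | jar D) = (2/6)(4/5)(3/4) = 0.2.
Weighting by the prior gives 1/4 · 0.047619 = 0.011905, 1/4 · 0.15152 = 0.037879, 1/4 · 0.15 = 0.0375, 1/4 · 0.2 = 0.05; summing to 0.13728.
Normalising, the posterior is P(jar A | data) = 0.086717, P(jar B | data) = 0.27592, P(jar C | data) = 0.27316, P(jar D | data) = 0.36421.
The predictive probability is P(black next | data) = (1)(0.086717) + (1/2)(0.27592) + (2/3)(0.27316) + (1/3)(0.36421) = 0.52818.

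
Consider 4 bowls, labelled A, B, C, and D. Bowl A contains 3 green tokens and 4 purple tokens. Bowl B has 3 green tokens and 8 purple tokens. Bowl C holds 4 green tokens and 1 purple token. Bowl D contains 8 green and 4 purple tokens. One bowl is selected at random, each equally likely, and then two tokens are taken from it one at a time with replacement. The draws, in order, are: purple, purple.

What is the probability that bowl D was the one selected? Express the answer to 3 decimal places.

0.110

The likelihood of the observed sequence under each hypothesis: P(data | bowl A) = (4/7)(4/7) = 0.32653; P(data | bowl B) = (8/11)(8/11) = 0.52893; P(data | bowl C) = (1/5)(1/5) = 0.04; P(data | bowl D) = (4/12)(4/12) = 0.11111.
Weighting by the prior gives 1/4 · 0.32653 = 0.081633, 1/4 · 0.52893 = 0.13223, 1/4 · 0.04 = 0.01, 1/4 · 0.11111 = 0.027778; with total 0.25164.
Hence P(bowl D | data) = (0.027778) / (0.25164) = 0.11039.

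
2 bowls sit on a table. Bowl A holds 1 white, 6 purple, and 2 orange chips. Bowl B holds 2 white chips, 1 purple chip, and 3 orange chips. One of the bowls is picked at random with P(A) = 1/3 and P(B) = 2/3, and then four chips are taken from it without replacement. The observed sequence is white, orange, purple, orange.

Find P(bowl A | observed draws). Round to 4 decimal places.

0.0562

Under each hypothesis, the probability of the observed sequence is: P(data | bowl A) = (1/9)(2/8)(6/7)(1/6) = 0.0039683; P(data | bowl B) = (2/6)(3/5)(1/4)(2/3) = 0.033333.
The prior-weighted likelihoods are 1/3 · 0.0039683 = 0.0013228, 2/3 · 0.033333 = 0.022222; summing to 0.023545.
So P(bowl A | data) = (0.0013228) / (0.023545) = 0.05618.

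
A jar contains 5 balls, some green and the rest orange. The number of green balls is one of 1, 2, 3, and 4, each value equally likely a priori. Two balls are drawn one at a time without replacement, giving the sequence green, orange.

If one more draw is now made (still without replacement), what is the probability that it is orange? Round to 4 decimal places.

0.5000

For each hypothesis, P(data | H) works out to: P(data | r = 1) = (1/5)(4/4) = 1/5; P(data | r = 2) = (2/5)(3/4) = 3/10; P(data | r = 3) = (3/5)(2/4) = 3/10; P(data | r = 4) = (4/5)(1/4) = 1/5.
The prior-weighted likelihoods are 1/4 · 1/5 = 1/20, 1/4 · 3/10 = 3/40, 1/4 · 3/10 = 3/40, 1/4 · 1/5 = 1/20; summing to 1/4.
Normalising, the posterior is P(r = 1 | data) = 1/5, P(r = 2 | data) = 3/10, P(r = 3 | data) = 3/10, P(r = 4 | data) = 1/5.
So P(orange next | data) = Σ P(orange next | H) P(H | data) = (1)(1/5) + (2/3)(3/10) + (1/3)(3/10) + (0)(1/5) = 1/2.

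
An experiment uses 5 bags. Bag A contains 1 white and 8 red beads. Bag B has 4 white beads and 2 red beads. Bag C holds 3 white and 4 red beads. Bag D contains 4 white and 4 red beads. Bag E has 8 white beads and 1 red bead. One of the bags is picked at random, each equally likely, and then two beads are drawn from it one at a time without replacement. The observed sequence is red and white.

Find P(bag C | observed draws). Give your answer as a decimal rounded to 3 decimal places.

0.269

The likelihood of the observed sequence under each hypothesis: P(data | bag A) = (8/9)(1/8) = 0.11111; P(data | bag B) = (2/6)(4/5) = 0.26667; P(data | bag C) = (4/7)(3/6) = 0.28571; P(data | bag D) = (4/8)(4/7) = 0.28571; P(data | bag E) = (1/9)(8/8) = 0.11111.
Multiplying each by its prior: 1/5 · 0.11111 = 0.022222, 1/5 · 0.26667 = 0.053333, 1/5 · 0.28571 = 0.057143, 1/5 · 0.28571 = 0.057143, 1/5 · 0.11111 = 0.022222; summing to 0.21206.
Therefore the posterior P(bag C | data) = (0.057143) / (0.21206) = 0.26946.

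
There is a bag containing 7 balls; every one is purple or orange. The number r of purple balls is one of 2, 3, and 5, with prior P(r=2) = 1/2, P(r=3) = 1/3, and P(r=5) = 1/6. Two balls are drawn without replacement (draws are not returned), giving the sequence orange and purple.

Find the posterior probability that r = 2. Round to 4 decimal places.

Compute the likelihood of the observed sequence for each case: P(data | r = 2) = (5/7)(2/6) = 5/21; P(data | r = 3) = (4/7)(3/6) = 2/7; P(data | r = 5) = (2/7)(5/6) = 5/21.
Weighting by the prior gives 1/2 · 5/21 = 5/42, 1/3 · 2/7 = 2/21, 1/6 · 5/21 = 5/126; summing to 16/63.
Therefore the posterior P(r = 2 | data) = (5/42) / (16/63) = 15/32.

0.4688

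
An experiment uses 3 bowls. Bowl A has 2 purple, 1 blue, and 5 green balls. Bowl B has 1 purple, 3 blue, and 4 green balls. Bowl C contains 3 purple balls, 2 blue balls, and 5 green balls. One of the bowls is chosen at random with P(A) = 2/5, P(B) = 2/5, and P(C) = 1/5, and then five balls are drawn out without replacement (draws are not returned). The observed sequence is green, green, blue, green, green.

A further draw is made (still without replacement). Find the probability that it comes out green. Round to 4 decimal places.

0.2073

Under each hypothesis, the probability of the observed sequence is: P(data | bowl A) = (5/8)(4/7)(1/6)(3/5)(2/4) = 0.017857; P(data | bowl B) = (4/8)(3/7)(3/6)(2/5)(1/4) = 0.010714; P(data | bowl C) = (5/10)(4/9)(2/8)(3/7)(2/6) = 0.0079365.
Multiplying each by its prior: 2/5 · 0.017857 = 0.0071429, 2/5 · 0.010714 = 0.0042857, 1/5 · 0.0079365 = 0.0015873; with total 0.013016.
Dividing through by the total gives posterior P(bowl A | data) = 0.54878, P(bowl B | data) = 0.32927, P(bowl C | data) = 0.12195.
Averaging over the posterior, P(green next | data) = (1/3)(0.54878) + (0)(0.32927) + (1/5)(0.12195) = 0.20732.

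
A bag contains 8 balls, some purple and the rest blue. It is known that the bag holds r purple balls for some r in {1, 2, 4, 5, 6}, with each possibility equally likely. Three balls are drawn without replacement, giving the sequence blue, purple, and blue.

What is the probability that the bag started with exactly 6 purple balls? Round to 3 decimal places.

0.063

Compute the likelihood of the observed sequence for each case: P(data | r = 1) = (7/8)(1/7)(6/6) = 1/8; P(data | r = 2) = (6/8)(2/7)(5/6) = 5/28; P(data | r = 4) = (4/8)(4/7)(3/6) = 1/7; P(data | r = 5) = (3/8)(5/7)(2/6) = 5/56; P(data | r = 6) = (2/8)(6/7)(1/6) = 1/28.
The prior-weighted likelihoods are 1/5 · 1/8 = 1/40, 1/5 · 5/28 = 1/28, 1/5 · 1/7 = 1/35, 1/5 · 5/56 = 1/56, 1/5 · 1/28 = 1/140; with total 4/35.
So P(r = 6 | data) = (1/140) / (4/35) = 1/16.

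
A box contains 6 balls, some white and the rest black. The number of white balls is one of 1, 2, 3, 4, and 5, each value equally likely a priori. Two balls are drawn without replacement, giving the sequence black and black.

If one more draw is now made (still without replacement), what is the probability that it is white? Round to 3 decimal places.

The likelihood of the observed sequence under each hypothesis: P(data | r = 1) = (5/6)(4/5) = 2/3; P(data | r = 2) = (4/6)(3/5) = 2/5; P(data | r = 3) = (3/6)(2/5) = 1/5; P(data | r = 4) = (2/6)(1/5) = 1/15; P(data | r = 5) = (1/6)(0/5) = 0.
Weighting by the prior gives 1/5 · 2/3 = 2/15, 1/5 · 2/5 = 2/25, 1/5 · 1/5 = 1/25, 1/5 · 1/15 = 1/75, 1/5 · 0 = 0; summing to 4/15.
Normalising, the posterior is P(r = 1 | data) = 1/2, P(r = 2 | data) = 3/10, P(r = 3 | data) = 3/20, P(r = 4 | data) = 1/20, P(r = 5 | data) = 0.
So P(white next | data) = Σ P(white next | H) P(H | data) = (1/4)(1/2) + (1/2)(3/10) + (3/4)(3/20) + (1)(1/20) = 7/16.

0.438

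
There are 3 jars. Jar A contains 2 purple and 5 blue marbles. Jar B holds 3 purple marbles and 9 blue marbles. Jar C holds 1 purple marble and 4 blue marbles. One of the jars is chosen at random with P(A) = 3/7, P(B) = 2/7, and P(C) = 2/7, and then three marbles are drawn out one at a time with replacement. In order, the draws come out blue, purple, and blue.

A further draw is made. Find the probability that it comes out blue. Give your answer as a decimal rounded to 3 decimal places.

Under each hypothesis, the probability of the observed sequence is: P(data | jar A) = (5/7)(2/7)(5/7) = 0.14577; P(data | jar B) = (9/12)(3/12)(9/12) = 0.14062; P(data | jar C) = (4/5)(1/5)(4/5) = 0.128.
Multiplying each by its prior: 3/7 · 0.14577 = 0.062474, 2/7 · 0.14062 = 0.040179, 2/7 · 0.128 = 0.036571; these sum to 0.13922.
The posterior is then P(jar A | data) = 0.44873, P(jar B | data) = 0.28859, P(jar C | data) = 0.26268.
The predictive probability is P(blue next | data) = (5/7)(0.44873) + (3/4)(0.28859) + (4/5)(0.26268) = 0.74711.

0.747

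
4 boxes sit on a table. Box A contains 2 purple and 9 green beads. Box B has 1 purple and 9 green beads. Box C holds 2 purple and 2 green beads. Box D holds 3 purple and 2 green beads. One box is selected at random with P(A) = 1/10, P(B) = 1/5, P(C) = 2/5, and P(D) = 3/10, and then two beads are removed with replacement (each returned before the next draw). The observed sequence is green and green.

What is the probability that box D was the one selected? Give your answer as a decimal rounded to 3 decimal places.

Compute the likelihood of the observed sequence for each case: P(data | box A) = (9/11)(9/11) = 0.66942; P(data | box B) = (9/10)(9/10) = 0.81; P(data | box C) = (2/4)(2/4) = 0.25; P(data | box D) = (2/5)(2/5) = 0.16.
Multiplying each by its prior: 1/10 · 0.66942 = 0.066942, 1/5 · 0.81 = 0.162, 2/5 · 0.25 = 0.1, 3/10 · 0.16 = 0.048; summing to 0.37694.
By Bayes' rule, P(box D | data) = (0.048) / (0.37694) = 0.12734.

0.127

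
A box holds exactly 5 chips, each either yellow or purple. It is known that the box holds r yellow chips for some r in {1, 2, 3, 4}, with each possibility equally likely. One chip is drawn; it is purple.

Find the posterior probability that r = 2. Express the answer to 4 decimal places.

The likelihood of this draw under each hypothesis: P(data | r = 1) = (4/5) = 4/5; P(data | r = 2) = (3/5) = 3/5; P(data | r = 3) = (2/5) = 2/5; P(data | r = 4) = (1/5) = 1/5.
The prior-weighted likelihoods are 1/4 · 4/5 = 1/5, 1/4 · 3/5 = 3/20, 1/4 · 2/5 = 1/10, 1/4 · 1/5 = 1/20; with total 1/2.
Hence P(r = 2 | data) = (3/20) / (1/2) = 3/10.

0.3000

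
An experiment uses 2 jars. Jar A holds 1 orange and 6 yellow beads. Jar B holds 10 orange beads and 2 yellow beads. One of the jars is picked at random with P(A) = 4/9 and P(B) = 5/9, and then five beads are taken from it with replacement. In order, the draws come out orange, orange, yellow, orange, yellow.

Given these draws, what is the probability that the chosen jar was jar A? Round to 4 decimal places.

The likelihood of the observed sequence under each hypothesis: P(data | jar A) = (1/7)(1/7)(6/7)(1/7)(6/7) = 0.002142; P(data | jar B) = (10/12)(10/12)(2/12)(10/12)(2/12) = 0.016075.
Weighting by the prior gives 4/9 · 0.002142 = 0.00095198, 5/9 · 0.016075 = 0.0089306; these sum to 0.0098826.
So P(jar A | data) = (0.00095198) / (0.0098826) = 0.096329.

0.0963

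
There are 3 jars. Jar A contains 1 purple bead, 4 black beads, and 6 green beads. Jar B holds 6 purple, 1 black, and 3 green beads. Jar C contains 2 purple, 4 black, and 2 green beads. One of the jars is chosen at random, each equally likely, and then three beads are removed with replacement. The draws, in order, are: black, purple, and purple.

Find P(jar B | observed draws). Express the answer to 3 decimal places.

0.512

For each hypothesis, P(data | H) works out to: P(data | jar A) = (4/11)(1/11)(1/11) = 0.0030053; P(data | jar B) = (1/10)(6/10)(6/10) = 0.036; P(data | jar C) = (4/8)(2/8)(2/8) = 0.03125.
The prior-weighted likelihoods are 1/3 · 0.0030053 = 0.0010018, 1/3 · 0.036 = 0.012, 1/3 · 0.03125 = 0.010417; these sum to 0.023418.
By Bayes' rule, P(jar B | data) = (0.012) / (0.023418) = 0.51242.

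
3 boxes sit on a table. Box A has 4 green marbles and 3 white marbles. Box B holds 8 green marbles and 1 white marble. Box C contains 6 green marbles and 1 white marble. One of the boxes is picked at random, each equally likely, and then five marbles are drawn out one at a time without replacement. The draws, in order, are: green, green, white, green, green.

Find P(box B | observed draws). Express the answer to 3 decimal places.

0.393

Compute the likelihood of the observed sequence for each case: P(data | box A) = (4/7)(3/6)(3/5)(2/4)(1/3) = 1/35; P(data | box B) = (8/9)(7/8)(1/7)(6/6)(5/5) = 1/9; P(data | box C) = (6/7)(5/6)(1/5)(4/4)(3/3) = 1/7.
The prior-weighted likelihoods are 1/3 · 1/35 = 1/105, 1/3 · 1/9 = 1/27, 1/3 · 1/7 = 1/21; with total 89/945.
By Bayes' rule, P(box B | data) = (1/27) / (89/945) = 35/89.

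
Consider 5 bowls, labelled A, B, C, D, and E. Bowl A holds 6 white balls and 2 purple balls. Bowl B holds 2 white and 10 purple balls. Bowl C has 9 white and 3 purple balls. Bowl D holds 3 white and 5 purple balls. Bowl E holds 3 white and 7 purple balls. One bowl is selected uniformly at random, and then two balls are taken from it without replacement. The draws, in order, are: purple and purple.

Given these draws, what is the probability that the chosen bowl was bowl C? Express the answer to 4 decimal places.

Compute the likelihood of the observed sequence for each case: P(data | bowl A) = (2/8)(1/7) = 0.035714; P(data | bowl B) = (10/12)(9/11) = 0.68182; P(data | bowl C) = (3/12)(2/11) = 0.045455; P(data | bowl D) = (5/8)(4/7) = 0.35714; P(data | bowl E) = (7/10)(6/9) = 0.46667.
Weighting by the prior gives 1/5 · 0.035714 = 0.0071429, 1/5 · 0.68182 = 0.13636, 1/5 · 0.045455 = 0.0090909, 1/5 · 0.35714 = 0.071429, 1/5 · 0.46667 = 0.093333; these sum to 0.31736.
So P(bowl C | data) = (0.0090909) / (0.31736) = 0.028645.

0.0286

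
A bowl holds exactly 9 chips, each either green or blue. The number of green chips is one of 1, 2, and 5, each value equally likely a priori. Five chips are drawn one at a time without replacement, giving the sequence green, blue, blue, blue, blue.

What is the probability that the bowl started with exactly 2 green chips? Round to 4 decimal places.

For each hypothesis, P(data | H) works out to: P(data | r = 1) = (1/9)(8/8)(7/7)(6/6)(5/5) = 1/9; P(data | r = 2) = (2/9)(7/8)(6/7)(5/6)(4/5) = 1/9; P(data | r = 5) = (5/9)(4/8)(3/7)(2/6)(1/5) = 1/126.
The prior-weighted likelihoods are 1/3 · 1/9 = 1/27, 1/3 · 1/9 = 1/27, 1/3 · 1/126 = 1/378; with total 29/378.
So P(r = 2 | data) = (1/27) / (29/378) = 14/29.

0.4828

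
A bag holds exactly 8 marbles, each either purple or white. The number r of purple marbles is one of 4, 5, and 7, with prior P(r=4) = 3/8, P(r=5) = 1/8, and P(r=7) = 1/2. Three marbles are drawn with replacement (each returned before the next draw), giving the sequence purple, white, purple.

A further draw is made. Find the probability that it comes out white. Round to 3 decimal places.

0.321

Under each hypothesis, the probability of the observed sequence is: P(data | r = 4) = (4/8)(4/8)(4/8) = 0.125; P(data | r = 5) = (5/8)(3/8)(5/8) = 0.14648; P(data | r = 7) = (7/8)(1/8)(7/8) = 0.095703.
Weighting by the prior gives 3/8 · 0.125 = 0.046875, 1/8 · 0.14648 = 0.018311, 1/2 · 0.095703 = 0.047852; these sum to 0.11304.
Normalising, the posterior is P(r = 4 | data) = 0.41469, P(r = 5 | data) = 0.16199, P(r = 7 | data) = 0.42333.
The predictive probability is P(white next | data) = (1/2)(0.41469) + (3/8)(0.16199) + (1/8)(0.42333) = 0.321.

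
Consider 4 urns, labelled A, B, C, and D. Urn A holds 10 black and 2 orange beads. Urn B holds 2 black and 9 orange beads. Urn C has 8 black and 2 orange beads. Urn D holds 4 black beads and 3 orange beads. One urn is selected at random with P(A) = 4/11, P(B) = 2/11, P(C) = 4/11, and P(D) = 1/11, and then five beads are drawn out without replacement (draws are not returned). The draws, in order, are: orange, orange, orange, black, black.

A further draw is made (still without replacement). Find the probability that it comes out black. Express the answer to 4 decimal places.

0.4400

Compute the likelihood of the observed sequence for each case: P(data | urn A) = (2/12)(1/11)(0/10) = 0; P(data | urn B) = (9/11)(8/10)(7/9)(2/8)(1/7) = 1/55; P(data | urn C) = (2/10)(1/9)(0/8) = 0; P(data | urn D) = (3/7)(2/6)(1/5)(4/4)(3/3) = 1/35.
The prior-weighted likelihoods are 4/11 · 0 = 0, 2/11 · 1/55 = 2/605, 4/11 · 0 = 0, 1/11 · 1/35 = 1/385; summing to 5/847.
Dividing through by the total gives posterior P(urn A | data) = 0, P(urn B | data) = 14/25, P(urn C | data) = 0, P(urn D | data) = 11/25.
The predictive probability is P(black next | data) = (0)(14/25) + (1)(11/25) = 11/25.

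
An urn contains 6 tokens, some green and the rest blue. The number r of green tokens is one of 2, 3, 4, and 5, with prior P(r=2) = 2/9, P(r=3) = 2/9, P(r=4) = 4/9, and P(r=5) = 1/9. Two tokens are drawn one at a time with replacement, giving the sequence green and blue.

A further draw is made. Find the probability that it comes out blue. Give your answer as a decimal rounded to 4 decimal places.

Under each hypothesis, the probability of the observed sequence is: P(data | r = 2) = (2/6)(4/6) = 2/9; P(data | r = 3) = (3/6)(3/6) = 1/4; P(data | r = 4) = (4/6)(2/6) = 2/9; P(data | r = 5) = (5/6)(1/6) = 5/36.
The prior-weighted likelihoods are 2/9 · 2/9 = 4/81, 2/9 · 1/4 = 1/18, 4/9 · 2/9 = 8/81, 1/9 · 5/36 = 5/324; with total 71/324.
Dividing through by the total gives posterior P(r = 2 | data) = 16/71, P(r = 3 | data) = 18/71, P(r = 4 | data) = 32/71, P(r = 5 | data) = 5/71.
So P(blue next | data) = Σ P(blue next | H) P(H | data) = (2/3)(16/71) + (1/2)(18/71) + (1/3)(32/71) + (1/6)(5/71) = 187/426.

0.4390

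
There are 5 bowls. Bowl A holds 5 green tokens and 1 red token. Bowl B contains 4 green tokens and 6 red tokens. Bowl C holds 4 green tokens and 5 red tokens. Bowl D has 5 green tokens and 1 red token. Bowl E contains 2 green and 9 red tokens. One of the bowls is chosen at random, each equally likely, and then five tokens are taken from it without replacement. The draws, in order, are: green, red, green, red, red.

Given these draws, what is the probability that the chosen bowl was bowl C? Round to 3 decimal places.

0.420

Compute the likelihood of the observed sequence for each case: P(data | bowl A) = (5/6)(1/5)(4/4)(0/3) = 0; P(data | bowl B) = (4/10)(6/9)(3/8)(5/7)(4/6) = 0.047619; P(data | bowl C) = (4/9)(5/8)(3/7)(4/6)(3/5) = 0.047619; P(data | bowl D) = (5/6)(1/5)(4/4)(0/3) = 0; P(data | bowl E) = (2/11)(9/10)(1/9)(8/8)(7/7) = 0.018182.
Weighting by the prior gives 1/5 · 0 = 0, 1/5 · 0.047619 = 0.0095238, 1/5 · 0.047619 = 0.0095238, 1/5 · 0 = 0, 1/5 · 0.018182 = 0.0036364; these sum to 0.022684.
Therefore the posterior P(bowl C | data) = (0.0095238) / (0.022684) = 0.41985.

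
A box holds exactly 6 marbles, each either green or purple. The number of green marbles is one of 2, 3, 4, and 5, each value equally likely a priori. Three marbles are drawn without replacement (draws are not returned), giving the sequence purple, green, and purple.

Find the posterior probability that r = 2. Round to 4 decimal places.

Under each hypothesis, the probability of the observed sequence is: P(data | r = 2) = (4/6)(2/5)(3/4) = 1/5; P(data | r = 3) = (3/6)(3/5)(2/4) = 3/20; P(data | r = 4) = (2/6)(4/5)(1/4) = 1/15; P(data | r = 5) = (1/6)(5/5)(0/4) = 0.
Multiplying each by its prior: 1/4 · 1/5 = 1/20, 1/4 · 3/20 = 3/80, 1/4 · 1/15 = 1/60, 1/4 · 0 = 0; summing to 5/48.
By Bayes' rule, P(r = 2 | data) = (1/20) / (5/48) = 12/25.

0.4800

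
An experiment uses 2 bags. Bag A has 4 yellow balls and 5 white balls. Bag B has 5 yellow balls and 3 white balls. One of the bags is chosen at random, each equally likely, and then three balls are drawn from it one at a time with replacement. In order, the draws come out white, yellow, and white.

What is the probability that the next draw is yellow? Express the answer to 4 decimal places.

Compute the likelihood of the observed sequence for each case: P(data | bag A) = (5/9)(4/9)(5/9) = 0.13717; P(data | bag B) = (3/8)(5/8)(3/8) = 0.087891.
Weighting by the prior gives 1/2 · 0.13717 = 0.068587, 1/2 · 0.087891 = 0.043945; with total 0.11253.
The posterior is then P(bag A | data) = 0.60949, P(bag B | data) = 0.39051.
Averaging over the posterior, P(yellow next | data) = (4/9)(0.60949) + (5/8)(0.39051) = 0.51495.

0.5150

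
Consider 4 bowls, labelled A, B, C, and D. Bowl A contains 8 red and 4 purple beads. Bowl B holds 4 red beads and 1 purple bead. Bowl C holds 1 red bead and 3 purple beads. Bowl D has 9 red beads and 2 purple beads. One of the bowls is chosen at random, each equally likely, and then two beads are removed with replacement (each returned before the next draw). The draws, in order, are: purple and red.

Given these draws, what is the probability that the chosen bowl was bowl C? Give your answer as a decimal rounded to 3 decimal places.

Under each hypothesis, the probability of the observed sequence is: P(data | bowl A) = (4/12)(8/12) = 0.22222; P(data | bowl B) = (1/5)(4/5) = 0.16; P(data | bowl C) = (3/4)(1/4) = 0.1875; P(data | bowl D) = (2/11)(9/11) = 0.14876.
Weighting by the prior gives 1/4 · 0.22222 = 0.055556, 1/4 · 0.16 = 0.04, 1/4 · 0.1875 = 0.046875, 1/4 · 0.14876 = 0.03719; these sum to 0.17962.
By Bayes' rule, P(bowl C | data) = (0.046875) / (0.17962) = 0.26097.

0.261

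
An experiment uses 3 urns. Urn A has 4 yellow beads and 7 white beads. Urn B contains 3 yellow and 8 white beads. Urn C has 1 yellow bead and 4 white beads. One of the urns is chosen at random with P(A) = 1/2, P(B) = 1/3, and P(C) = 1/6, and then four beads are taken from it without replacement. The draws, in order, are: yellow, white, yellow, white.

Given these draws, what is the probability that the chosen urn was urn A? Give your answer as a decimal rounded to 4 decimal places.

Compute the likelihood of the observed sequence for each case: P(data | urn A) = (4/11)(7/10)(3/9)(6/8) = 0.063636; P(data | urn B) = (3/11)(8/10)(2/9)(7/8) = 0.042424; P(data | urn C) = (1/5)(4/4)(0/3) = 0.
Weighting by the prior gives 1/2 · 0.063636 = 0.031818, 1/3 · 0.042424 = 0.014141, 1/6 · 0 = 0; with total 0.04596.
So P(urn A | data) = (0.031818) / (0.04596) = 0.69231.

0.6923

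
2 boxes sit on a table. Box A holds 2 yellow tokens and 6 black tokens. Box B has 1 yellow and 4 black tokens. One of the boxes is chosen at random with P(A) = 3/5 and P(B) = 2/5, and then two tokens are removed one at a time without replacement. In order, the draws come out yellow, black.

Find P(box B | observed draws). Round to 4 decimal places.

The likelihood of the observed sequence under each hypothesis: P(data | box A) = (2/8)(6/7) = 3/14; P(data | box B) = (1/5)(4/4) = 1/5.
Weighting by the prior gives 3/5 · 3/14 = 9/70, 2/5 · 1/5 = 2/25; summing to 73/350.
Therefore the posterior P(box B | data) = (2/25) / (73/350) = 28/73.

0.3836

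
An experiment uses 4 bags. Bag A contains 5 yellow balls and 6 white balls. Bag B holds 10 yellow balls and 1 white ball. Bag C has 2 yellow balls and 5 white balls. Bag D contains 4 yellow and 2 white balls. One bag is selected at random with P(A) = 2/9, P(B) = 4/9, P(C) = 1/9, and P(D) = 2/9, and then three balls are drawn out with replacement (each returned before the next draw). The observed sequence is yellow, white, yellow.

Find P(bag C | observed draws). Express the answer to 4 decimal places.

Compute the likelihood of the observed sequence for each case: P(data | bag A) = (5/11)(6/11)(5/11) = 0.1127; P(data | bag B) = (10/11)(1/11)(10/11) = 0.075131; P(data | bag C) = (2/7)(5/7)(2/7) = 0.058309; P(data | bag D) = (4/6)(2/6)(4/6) = 0.14815.
The prior-weighted likelihoods are 2/9 · 0.1127 = 0.025044, 4/9 · 0.075131 = 0.033392, 1/9 · 0.058309 = 0.0064788, 2/9 · 0.14815 = 0.032922; with total 0.097836.
So P(bag C | data) = (0.0064788) / (0.097836) = 0.066221.

0.0662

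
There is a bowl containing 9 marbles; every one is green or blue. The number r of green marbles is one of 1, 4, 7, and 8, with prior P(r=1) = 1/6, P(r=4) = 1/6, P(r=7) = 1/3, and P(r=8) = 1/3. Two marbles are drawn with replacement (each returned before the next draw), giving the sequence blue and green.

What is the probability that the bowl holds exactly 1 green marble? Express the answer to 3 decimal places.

Compute the likelihood of the observed sequence for each case: P(data | r = 1) = (8/9)(1/9) = 8/81; P(data | r = 4) = (5/9)(4/9) = 20/81; P(data | r = 7) = (2/9)(7/9) = 14/81; P(data | r = 8) = (1/9)(8/9) = 8/81.
The prior-weighted likelihoods are 1/6 · 8/81 = 4/243, 1/6 · 20/81 = 10/243, 1/3 · 14/81 = 14/243, 1/3 · 8/81 = 8/243; with total 4/27.
By Bayes' rule, P(r = 1 | data) = (4/243) / (4/27) = 1/9.

0.111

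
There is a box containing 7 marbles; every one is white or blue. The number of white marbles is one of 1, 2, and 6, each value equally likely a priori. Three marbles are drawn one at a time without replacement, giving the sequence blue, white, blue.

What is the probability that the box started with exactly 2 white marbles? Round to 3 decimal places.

Compute the likelihood of the observed sequence for each case: P(data | r = 1) = (6/7)(1/6)(5/5) = 1/7; P(data | r = 2) = (5/7)(2/6)(4/5) = 4/21; P(data | r = 6) = (1/7)(6/6)(0/5) = 0.
Weighting by the prior gives 1/3 · 1/7 = 1/21, 1/3 · 4/21 = 4/63, 1/3 · 0 = 0; summing to 1/9.
Hence P(r = 2 | data) = (4/63) / (1/9) = 4/7.

0.571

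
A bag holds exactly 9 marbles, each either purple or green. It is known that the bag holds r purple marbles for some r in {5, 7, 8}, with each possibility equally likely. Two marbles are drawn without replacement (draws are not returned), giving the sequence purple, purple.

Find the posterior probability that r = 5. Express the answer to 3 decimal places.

Compute the likelihood of the observed sequence for each case: P(data | r = 5) = (5/9)(4/8) = 5/18; P(data | r = 7) = (7/9)(6/8) = 7/12; P(data | r = 8) = (8/9)(7/8) = 7/9.
Weighting by the prior gives 1/3 · 5/18 = 5/54, 1/3 · 7/12 = 7/36, 1/3 · 7/9 = 7/27; with total 59/108.
By Bayes' rule, P(r = 5 | data) = (5/54) / (59/108) = 10/59.

0.169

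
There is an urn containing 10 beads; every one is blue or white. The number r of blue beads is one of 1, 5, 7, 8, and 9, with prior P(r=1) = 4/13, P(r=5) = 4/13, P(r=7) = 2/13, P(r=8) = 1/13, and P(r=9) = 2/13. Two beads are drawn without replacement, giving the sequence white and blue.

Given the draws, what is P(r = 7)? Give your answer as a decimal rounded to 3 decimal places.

0.198

For each hypothesis, P(data | H) works out to: P(data | r = 1) = (9/10)(1/9) = 1/10; P(data | r = 5) = (5/10)(5/9) = 5/18; P(data | r = 7) = (3/10)(7/9) = 7/30; P(data | r = 8) = (2/10)(8/9) = 8/45; P(data | r = 9) = (1/10)(9/9) = 1/10.
Multiplying each by its prior: 4/13 · 1/10 = 2/65, 4/13 · 5/18 = 10/117, 2/13 · 7/30 = 7/195, 1/13 · 8/45 = 8/585, 2/13 · 1/10 = 1/65; summing to 106/585.
Hence P(r = 7 | data) = (7/195) / (106/585) = 21/106.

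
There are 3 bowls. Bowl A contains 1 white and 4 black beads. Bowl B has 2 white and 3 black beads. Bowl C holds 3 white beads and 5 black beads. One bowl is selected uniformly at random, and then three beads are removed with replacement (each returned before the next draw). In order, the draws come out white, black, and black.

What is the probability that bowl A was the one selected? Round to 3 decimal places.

0.306

Under each hypothesis, the probability of the observed sequence is: P(data | bowl A) = (1/5)(4/5)(4/5) = 0.128; P(data | bowl B) = (2/5)(3/5)(3/5) = 0.144; P(data | bowl C) = (3/8)(5/8)(5/8) = 0.14648.
Multiplying each by its prior: 1/3 · 0.128 = 0.042667, 1/3 · 0.144 = 0.048, 1/3 · 0.14648 = 0.048828; summing to 0.13949.
By Bayes' rule, P(bowl A | data) = (0.042667) / (0.13949) = 0.30587.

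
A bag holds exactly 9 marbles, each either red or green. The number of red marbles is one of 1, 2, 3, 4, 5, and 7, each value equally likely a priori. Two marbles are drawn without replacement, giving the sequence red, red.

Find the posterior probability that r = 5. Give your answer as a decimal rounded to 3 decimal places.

Compute the likelihood of the observed sequence for each case: P(data | r = 1) = (1/9)(0/8) = 0; P(data | r = 2) = (2/9)(1/8) = 1/36; P(data | r = 3) = (3/9)(2/8) = 1/12; P(data | r = 4) = (4/9)(3/8) = 1/6; P(data | r = 5) = (5/9)(4/8) = 5/18; P(data | r = 7) = (7/9)(6/8) = 7/12.
Multiplying each by its prior: 1/6 · 0 = 0, 1/6 · 1/36 = 1/216, 1/6 · 1/12 = 1/72, 1/6 · 1/6 = 1/36, 1/6 · 5/18 = 5/108, 1/6 · 7/12 = 7/72; with total 41/216.
Therefore the posterior P(r = 5 | data) = (5/108) / (41/216) = 10/41.

0.244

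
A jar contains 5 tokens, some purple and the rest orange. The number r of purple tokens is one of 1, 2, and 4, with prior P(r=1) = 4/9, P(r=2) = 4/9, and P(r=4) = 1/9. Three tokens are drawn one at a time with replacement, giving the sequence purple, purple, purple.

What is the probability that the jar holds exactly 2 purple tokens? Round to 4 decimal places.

0.3200

The likelihood of the observed sequence under each hypothesis: P(data | r = 1) = (1/5)(1/5)(1/5) = 0.008; P(data | r = 2) = (2/5)(2/5)(2/5) = 0.064; P(data | r = 4) = (4/5)(4/5)(4/5) = 0.512.
Weighting by the prior gives 4/9 · 0.008 = 0.0035556, 4/9 · 0.064 = 0.028444, 1/9 · 0.512 = 0.056889; with total 0.088889.
Therefore the posterior P(r = 2 | data) = (0.028444) / (0.088889) = 0.32.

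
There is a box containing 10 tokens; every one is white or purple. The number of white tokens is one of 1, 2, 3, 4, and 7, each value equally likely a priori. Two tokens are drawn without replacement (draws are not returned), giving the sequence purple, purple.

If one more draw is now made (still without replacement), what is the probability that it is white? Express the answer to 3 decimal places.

0.286

The likelihood of the observed sequence under each hypothesis: P(data | r = 1) = (9/10)(8/9) = 4/5; P(data | r = 2) = (8/10)(7/9) = 28/45; P(data | r = 3) = (7/10)(6/9) = 7/15; P(data | r = 4) = (6/10)(5/9) = 1/3; P(data | r = 7) = (3/10)(2/9) = 1/15.
The prior-weighted likelihoods are 1/5 · 4/5 = 4/25, 1/5 · 28/45 = 28/225, 1/5 · 7/15 = 7/75, 1/5 · 1/3 = 1/15, 1/5 · 1/15 = 1/75; these sum to 103/225.
Normalising, the posterior is P(r = 1 | data) = 36/103, P(r = 2 | data) = 28/103, P(r = 3 | data) = 21/103, P(r = 4 | data) = 15/103, P(r = 7 | data) = 3/103.
So P(white next | data) = Σ P(white next | H) P(H | data) = (1/8)(36/103) + (1/4)(28/103) + (3/8)(21/103) + (1/2)(15/103) + (7/8)(3/103) = 59/206.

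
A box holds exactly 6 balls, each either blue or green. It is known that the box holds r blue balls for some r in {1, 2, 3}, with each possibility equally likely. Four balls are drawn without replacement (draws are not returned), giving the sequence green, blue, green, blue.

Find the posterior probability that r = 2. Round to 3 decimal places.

0.400

Under each hypothesis, the probability of the observed sequence is: P(data | r = 1) = (5/6)(1/5)(4/4)(0/3) = 0; P(data | r = 2) = (4/6)(2/5)(3/4)(1/3) = 1/15; P(data | r = 3) = (3/6)(3/5)(2/4)(2/3) = 1/10.
Weighting by the prior gives 1/3 · 0 = 0, 1/3 · 1/15 = 1/45, 1/3 · 1/10 = 1/30; these sum to 1/18.
Therefore the posterior P(r = 2 | data) = (1/45) / (1/18) = 2/5.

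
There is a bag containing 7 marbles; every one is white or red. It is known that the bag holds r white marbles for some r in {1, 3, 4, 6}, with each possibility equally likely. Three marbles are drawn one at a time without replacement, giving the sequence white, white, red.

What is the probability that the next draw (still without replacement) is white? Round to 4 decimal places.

Under each hypothesis, the probability of the observed sequence is: P(data | r = 1) = (1/7)(0/6) = 0; P(data | r = 3) = (3/7)(2/6)(4/5) = 4/35; P(data | r = 4) = (4/7)(3/6)(3/5) = 6/35; P(data | r = 6) = (6/7)(5/6)(1/5) = 1/7.
Weighting by the prior gives 1/4 · 0 = 0, 1/4 · 4/35 = 1/35, 1/4 · 6/35 = 3/70, 1/4 · 1/7 = 1/28; summing to 3/28.
Dividing through by the total gives posterior P(r = 1 | data) = 0, P(r = 3 | data) = 4/15, P(r = 4 | data) = 2/5, P(r = 6 | data) = 1/3.
The predictive probability is P(white next | data) = (1/4)(4/15) + (1/2)(2/5) + (1)(1/3) = 3/5.

0.6000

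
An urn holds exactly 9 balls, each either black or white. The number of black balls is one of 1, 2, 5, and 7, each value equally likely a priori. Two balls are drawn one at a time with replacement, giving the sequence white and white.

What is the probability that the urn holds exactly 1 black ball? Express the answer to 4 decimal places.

0.4812

Compute the likelihood of the observed sequence for each case: P(data | r = 1) = (8/9)(8/9) = 64/81; P(data | r = 2) = (7/9)(7/9) = 49/81; P(data | r = 5) = (4/9)(4/9) = 16/81; P(data | r = 7) = (2/9)(2/9) = 4/81.
Multiplying each by its prior: 1/4 · 64/81 = 16/81, 1/4 · 49/81 = 49/324, 1/4 · 16/81 = 4/81, 1/4 · 4/81 = 1/81; summing to 133/324.
Hence P(r = 1 | data) = (16/81) / (133/324) = 64/133.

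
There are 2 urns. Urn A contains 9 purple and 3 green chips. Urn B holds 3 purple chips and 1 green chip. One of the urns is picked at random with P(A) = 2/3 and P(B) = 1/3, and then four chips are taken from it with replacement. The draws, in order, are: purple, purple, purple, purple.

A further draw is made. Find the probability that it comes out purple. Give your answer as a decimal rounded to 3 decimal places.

0.750

Under each hypothesis, the probability of the observed sequence is: P(data | urn A) = (9/12)(9/12)(9/12)(9/12) = 81/256; P(data | urn B) = (3/4)(3/4)(3/4)(3/4) = 81/256.
Multiplying each by its prior: 2/3 · 81/256 = 27/128, 1/3 · 81/256 = 27/256; summing to 81/256.
Normalising, the posterior is P(urn A | data) = 2/3, P(urn B | data) = 1/3.
So P(purple next | data) = Σ P(purple next | H) P(H | data) = (3/4)(2/3) + (3/4)(1/3) = 3/4.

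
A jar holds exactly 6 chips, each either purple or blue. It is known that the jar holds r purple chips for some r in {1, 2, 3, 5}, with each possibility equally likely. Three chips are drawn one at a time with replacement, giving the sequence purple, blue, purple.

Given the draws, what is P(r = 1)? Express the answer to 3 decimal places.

0.068

Compute the likelihood of the observed sequence for each case: P(data | r = 1) = (1/6)(5/6)(1/6) = 5/216; P(data | r = 2) = (2/6)(4/6)(2/6) = 2/27; P(data | r = 3) = (3/6)(3/6)(3/6) = 1/8; P(data | r = 5) = (5/6)(1/6)(5/6) = 25/216.
Weighting by the prior gives 1/4 · 5/216 = 5/864, 1/4 · 2/27 = 1/54, 1/4 · 1/8 = 1/32, 1/4 · 25/216 = 25/864; summing to 73/864.
Therefore the posterior P(r = 1 | data) = (5/864) / (73/864) = 5/73.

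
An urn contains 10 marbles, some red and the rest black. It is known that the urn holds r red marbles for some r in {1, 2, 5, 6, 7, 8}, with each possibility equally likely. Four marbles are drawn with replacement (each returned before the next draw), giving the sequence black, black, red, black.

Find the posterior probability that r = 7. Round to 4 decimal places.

The likelihood of the observed sequence under each hypothesis: P(data | r = 1) = (9/10)(9/10)(1/10)(9/10) = 0.0729; P(data | r = 2) = (8/10)(8/10)(2/10)(8/10) = 0.1024; P(data | r = 5) = (5/10)(5/10)(5/10)(5/10) = 0.0625; P(data | r = 6) = (4/10)(4/10)(6/10)(4/10) = 0.0384; P(data | r = 7) = (3/10)(3/10)(7/10)(3/10) = 0.0189; P(data | r = 8) = (2/10)(2/10)(8/10)(2/10) = 0.0064.
Multiplying each by its prior: 1/6 · 0.0729 = 0.01215, 1/6 · 0.1024 = 0.017067, 1/6 · 0.0625 = 0.010417, 1/6 · 0.0384 = 0.0064, 1/6 · 0.0189 = 0.00315, 1/6 · 0.0064 = 0.0010667; summing to 0.05025.
Therefore the posterior P(r = 7 | data) = (0.00315) / (0.05025) = 0.062687.

0.0627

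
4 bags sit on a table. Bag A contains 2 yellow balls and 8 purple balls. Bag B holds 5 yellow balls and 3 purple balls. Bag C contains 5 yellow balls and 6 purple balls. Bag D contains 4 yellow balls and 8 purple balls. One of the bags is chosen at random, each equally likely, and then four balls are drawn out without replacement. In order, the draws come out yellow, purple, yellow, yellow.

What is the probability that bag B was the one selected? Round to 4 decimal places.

0.6349

Under each hypothesis, the probability of the observed sequence is: P(data | bag A) = (2/10)(8/9)(1/8)(0/7) = 0; P(data | bag B) = (5/8)(3/7)(4/6)(3/5) = 0.10714; P(data | bag C) = (5/11)(6/10)(4/9)(3/8) = 0.045455; P(data | bag D) = (4/12)(8/11)(3/10)(2/9) = 0.016162.
The prior-weighted likelihoods are 1/4 · 0 = 0, 1/4 · 0.10714 = 0.026786, 1/4 · 0.045455 = 0.011364, 1/4 · 0.016162 = 0.0040404; summing to 0.04219.
Therefore the posterior P(bag B | data) = (0.026786) / (0.04219) = 0.63489.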